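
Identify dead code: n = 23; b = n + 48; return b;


n is read by b's definition; b is returned
No dead code


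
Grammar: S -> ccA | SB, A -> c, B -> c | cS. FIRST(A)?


Per alternative of A: FIRST(c) = {c}
FIRST(A) = {c}


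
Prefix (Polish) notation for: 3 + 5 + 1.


left-to-right (same/higher precedence on left): tree is (+ (+ 3 5) 1)
Prefix: + + 3 5 1


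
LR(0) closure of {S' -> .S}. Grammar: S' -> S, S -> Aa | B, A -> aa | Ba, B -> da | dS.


Start: S' -> .S
For each item with dot before a nonterminal B, add B -> .γ for every B-production
Closure: [S' -> .S, S -> .Aa, S -> .B, A -> .aa, A -> .Ba, B -> .da, B -> .dS]


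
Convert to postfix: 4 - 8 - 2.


Left to right (same or higher precedence on left)
Postfix: 4 8 - 2 -


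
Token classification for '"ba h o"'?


Pattern: double-quoted sequence
Type: STRING_LITERAL


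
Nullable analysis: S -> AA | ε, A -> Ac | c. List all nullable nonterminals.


A nonterminal is nullable iff some alternative derives ε (directly, or every symbol in it is nullable)
Nullable: {S}


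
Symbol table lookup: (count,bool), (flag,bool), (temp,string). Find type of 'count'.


Lookup 'count' → type bool


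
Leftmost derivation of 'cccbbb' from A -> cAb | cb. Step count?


Derivation: A => cAb => ccAbb => cccbbb
Steps: 3


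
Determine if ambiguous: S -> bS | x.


right-linear, alternatives start with distinct terminals 'b' vs 'x': unique leftmost derivation
Unambiguous


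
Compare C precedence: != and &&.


'!=' is equality (level 6); '&&' is logical AND (level 2)
Higher level binds tighter
'!=' has higher precedence than '&&'


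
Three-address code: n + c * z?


Break into single-operator statements:
t1 = c * z
t2 = n + t1


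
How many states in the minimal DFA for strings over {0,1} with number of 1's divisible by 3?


Track (count of 1) mod 3: states 0..2, accept at 0
Minimal DFA: 3 states


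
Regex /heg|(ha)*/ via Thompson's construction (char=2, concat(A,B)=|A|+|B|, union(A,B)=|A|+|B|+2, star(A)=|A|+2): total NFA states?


Syntax tree has 5 char leaf(s), 1 union(s), 1 star(s)
chars contribute 5×2 = 10; each union adds +2; each star adds +2
Total: 10 + 2 + 2 = 14 states


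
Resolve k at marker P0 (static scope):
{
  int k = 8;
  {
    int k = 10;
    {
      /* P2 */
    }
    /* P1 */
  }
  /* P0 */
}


k declared in the same block as P0
k = 8


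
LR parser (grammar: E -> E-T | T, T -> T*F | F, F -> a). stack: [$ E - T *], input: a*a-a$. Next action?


no handle; shift 'a'
Action: shift


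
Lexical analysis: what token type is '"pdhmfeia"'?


Pattern: double-quoted sequence
Type: STRING_LITERAL


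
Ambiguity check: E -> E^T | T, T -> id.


precedence layered via separate nonterminal T: deterministic
Unambiguous


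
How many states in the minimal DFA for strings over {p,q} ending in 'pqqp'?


Track the longest suffix of input matching a prefix of 'pqqp': 5 classes (prefixes of length 0..4)
Minimal DFA: 5 states


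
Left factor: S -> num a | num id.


Common prefix: 'num'
Factored: S -> num S', S' -> a | id


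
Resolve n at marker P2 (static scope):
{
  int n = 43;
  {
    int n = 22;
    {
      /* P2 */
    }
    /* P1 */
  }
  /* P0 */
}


P2's block does not declare n; resolves to the enclosing declaration at depth 1
n = 22


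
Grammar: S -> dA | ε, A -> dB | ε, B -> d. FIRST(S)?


Per alternative of S: FIRST(dA) = {d}; FIRST(ε) = {ε}
FIRST(S) = {d, ε}


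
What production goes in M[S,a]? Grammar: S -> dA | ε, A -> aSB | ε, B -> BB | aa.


For [S, a]: ε is nullable and 'a' ∈ FOLLOW(S)
Entry: S -> ε


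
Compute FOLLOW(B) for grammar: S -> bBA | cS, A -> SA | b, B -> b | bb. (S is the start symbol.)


$ ∈ FOLLOW(S). For each A -> αBβ: add FIRST(β)\{ε} to FOLLOW(B); if β nullable, add FOLLOW(A).
FOLLOW(B) = {b, c}


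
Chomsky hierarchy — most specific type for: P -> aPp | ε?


Single nonterminal LHS, but a^n p^n is not regular
Classification: Type 2 (Context-Free)


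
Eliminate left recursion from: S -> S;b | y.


Left-recursive alternatives: S;b; non-recursive: y
Introduce S': S -> yS', S' -> ;bS' | ε


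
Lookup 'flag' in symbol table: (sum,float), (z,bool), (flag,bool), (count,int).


Lookup 'flag' → type bool


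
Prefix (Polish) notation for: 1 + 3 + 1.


left-to-right (same/higher precedence on left): tree is (+ (+ 1 3) 1)
Prefix: + + 1 3 1


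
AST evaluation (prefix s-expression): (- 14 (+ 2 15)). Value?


Evaluate inner: (+ 2 15) = 17
Evaluate root: (- 14 17) = -3
Result: -3


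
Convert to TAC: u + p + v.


Break into single-operator statements:
t1 = u + p
t2 = t1 + v


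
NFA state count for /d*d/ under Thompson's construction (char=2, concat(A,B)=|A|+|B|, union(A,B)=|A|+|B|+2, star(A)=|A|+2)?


Syntax tree has 2 char leaf(s), 0 union(s), 1 star(s)
chars contribute 2×2 = 4; each union adds +2; each star adds +2
Total: 4 + 0 + 2 = 6 states


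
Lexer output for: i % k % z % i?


Scan left to right, longest-match per lexeme
Tokens: ID(i), OP(%), ID(k), OP(%), ID(z), OP(%), ID(i)


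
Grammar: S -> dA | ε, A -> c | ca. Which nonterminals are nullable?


A nonterminal is nullable iff some alternative derives ε (directly, or every symbol in it is nullable)
Nullable: {S}


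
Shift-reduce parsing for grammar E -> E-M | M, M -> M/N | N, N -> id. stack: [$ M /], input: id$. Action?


no handle; shift 'id'
Action: shift


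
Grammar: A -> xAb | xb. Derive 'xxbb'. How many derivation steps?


Derivation: A => xAb => xxbb
Steps: 2


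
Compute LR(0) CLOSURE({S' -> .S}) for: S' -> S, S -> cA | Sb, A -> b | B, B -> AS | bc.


Start: S' -> .S
For each item with dot before a nonterminal B, add B -> .γ for every B-production
Closure: [S' -> .S, S -> .cA, S -> .Sb]


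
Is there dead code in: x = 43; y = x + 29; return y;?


x is read by y's definition; y is returned
No dead code


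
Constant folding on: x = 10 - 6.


10 - 6 = 4 at compile time
Optimized: x = 4


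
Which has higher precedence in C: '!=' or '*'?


'*' is multiplicative (level 10); '!=' is equality (level 6)
Higher level binds tighter
'*' has higher precedence than '!='


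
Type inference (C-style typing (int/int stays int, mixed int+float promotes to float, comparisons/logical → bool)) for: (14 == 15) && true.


Operand types: bool && bool
Rule: logical operators take bool operands and yield bool
Result type: bool


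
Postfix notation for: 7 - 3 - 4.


Left to right (same or higher precedence on left)
Postfix: 7 3 - 4 -


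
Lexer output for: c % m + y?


Scan left to right, longest-match per lexeme
Tokens: ID(c), OP(%), ID(m), OP(+), ID(y)


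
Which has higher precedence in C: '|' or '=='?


'==' is equality (level 6); '|' is bitwise OR (level 3)
Higher level binds tighter
'==' has higher precedence than '|'


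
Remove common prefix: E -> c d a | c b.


Common prefix: 'c'
Factored: E -> c E', E' -> d a | b


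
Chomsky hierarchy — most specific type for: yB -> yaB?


LHS has context (more than one symbol) and |LHS| ≤ |RHS|
Classification: Type 1 (Context-Sensitive)


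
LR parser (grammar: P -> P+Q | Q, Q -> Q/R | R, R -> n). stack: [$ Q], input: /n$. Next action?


shift '/' to continue Q -> Q/R
Action: shift


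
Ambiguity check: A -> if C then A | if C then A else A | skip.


dangling else: 'if C then if C then skip else skip' parses two ways
Ambiguous


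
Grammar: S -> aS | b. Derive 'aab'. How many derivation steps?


Derivation: S => aS => aaS => aab
Steps: 3


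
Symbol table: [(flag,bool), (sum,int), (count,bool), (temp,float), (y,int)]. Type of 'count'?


Lookup 'count' → type bool


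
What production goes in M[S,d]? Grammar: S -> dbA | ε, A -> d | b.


For [S, d]: 'd' ∈ FIRST(dbA)
Entry: S -> dbA


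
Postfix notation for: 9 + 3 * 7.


* has higher precedence, evaluate 3*7 first
Postfix: 9 3 7 * +


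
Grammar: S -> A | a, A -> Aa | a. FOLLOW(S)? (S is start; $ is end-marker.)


$ ∈ FOLLOW(S). For each A -> αBβ: add FIRST(β)\{ε} to FOLLOW(B); if β nullable, add FOLLOW(A).
FOLLOW(S) = {$}


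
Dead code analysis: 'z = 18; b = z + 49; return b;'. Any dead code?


z is read by b's definition; b is returned
No dead code


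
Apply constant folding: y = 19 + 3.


19 + 3 = 22 at compile time
Optimized: y = 22


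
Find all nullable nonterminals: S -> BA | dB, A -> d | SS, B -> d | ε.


A nonterminal is nullable iff some alternative derives ε (directly, or every symbol in it is nullable)
Nullable: {B}


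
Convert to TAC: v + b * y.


Break into single-operator statements:
t1 = b * y
t2 = v + t1


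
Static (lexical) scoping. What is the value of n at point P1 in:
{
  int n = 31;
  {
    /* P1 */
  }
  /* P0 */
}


P1's block does not declare n; resolves to the enclosing declaration at depth 0
n = 31


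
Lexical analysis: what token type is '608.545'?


Pattern: digits with a decimal point
Type: FLOAT_LITERAL


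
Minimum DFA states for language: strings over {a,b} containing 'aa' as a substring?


KMP-style automaton: 2 progress states + 1 absorbing accept = 3
Minimal DFA: 3 states


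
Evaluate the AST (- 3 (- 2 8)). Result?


Evaluate inner: (- 2 8) = -6
Evaluate root: (- 3 -6) = 9
Result: 9


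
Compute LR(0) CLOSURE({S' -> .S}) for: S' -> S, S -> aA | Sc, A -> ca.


Start: S' -> .S
For each item with dot before a nonterminal B, add B -> .γ for every B-production
Closure: [S' -> .S, S -> .aA, S -> .Sc]


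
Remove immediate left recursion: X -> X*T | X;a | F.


Left-recursive alternatives: X*T, X;a; non-recursive: F
Introduce X': X -> FX', X' -> *TX' | ;aX' | ε


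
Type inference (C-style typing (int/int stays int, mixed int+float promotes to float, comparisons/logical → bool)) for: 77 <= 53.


Operand types: int <= int
Rule: comparison yields bool
Result type: bool


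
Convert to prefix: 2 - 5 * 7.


'*' binds tighter: tree is (- 2 (* 5 7))
Prefix: - 2 * 5 7


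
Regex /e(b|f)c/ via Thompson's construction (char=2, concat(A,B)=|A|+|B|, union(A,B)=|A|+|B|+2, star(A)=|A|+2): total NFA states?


Syntax tree has 4 char leaf(s), 1 union(s), 0 star(s)
chars contribute 4×2 = 8; each union adds +2; each star adds +2
Total: 8 + 2 + 0 = 10 states


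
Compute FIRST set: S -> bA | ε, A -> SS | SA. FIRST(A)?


Per alternative of A: FIRST(SS) = {b, ε}; FIRST(SA) = {b, ε}
FIRST(A) = {b, ε}


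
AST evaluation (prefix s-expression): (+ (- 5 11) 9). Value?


Evaluate inner: (- 5 11) = -6
Evaluate root: (+ -6 9) = 3
Result: 3


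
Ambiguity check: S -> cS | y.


right-linear, alternatives start with distinct terminals 'c' vs 'y': unique leftmost derivation
Unambiguous


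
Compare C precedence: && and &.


'&' is bitwise AND (level 5); '&&' is logical AND (level 2)
Higher level binds tighter
'&' has higher precedence than '&&'


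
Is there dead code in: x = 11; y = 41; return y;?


x is assigned but never read
Dead: 'x = 11'


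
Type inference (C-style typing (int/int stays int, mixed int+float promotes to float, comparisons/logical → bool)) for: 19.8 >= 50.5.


Operand types: float >= float
Rule: comparison yields bool
Result type: bool


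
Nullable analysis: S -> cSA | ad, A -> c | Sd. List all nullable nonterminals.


A nonterminal is nullable iff some alternative derives ε (directly, or every symbol in it is nullable)
Nullable: {}


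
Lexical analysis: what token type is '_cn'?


Pattern: letter/underscore followed by alphanumerics, not a keyword
Type: IDENTIFIER


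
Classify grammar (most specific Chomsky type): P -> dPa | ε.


Single nonterminal LHS, but d^n a^n is not regular
Classification: Type 2 (Context-Free)


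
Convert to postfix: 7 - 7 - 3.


Left to right (same or higher precedence on left)
Postfix: 7 7 - 3 -


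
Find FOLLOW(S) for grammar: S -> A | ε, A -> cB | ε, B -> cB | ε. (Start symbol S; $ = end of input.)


$ ∈ FOLLOW(S). For each A -> αBβ: add FIRST(β)\{ε} to FOLLOW(B); if β nullable, add FOLLOW(A).
FOLLOW(S) = {$}


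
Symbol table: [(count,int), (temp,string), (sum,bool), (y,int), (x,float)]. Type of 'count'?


Lookup 'count' → type int


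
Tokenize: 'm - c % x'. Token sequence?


Scan left to right, longest-match per lexeme
Tokens: ID(m), OP(-), ID(c), OP(%), ID(x)


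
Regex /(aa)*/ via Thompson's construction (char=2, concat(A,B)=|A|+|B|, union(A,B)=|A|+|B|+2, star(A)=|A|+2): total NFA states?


Syntax tree has 2 char leaf(s), 0 union(s), 1 star(s)
chars contribute 2×2 = 4; each union adds +2; each star adds +2
Total: 4 + 0 + 2 = 6 states


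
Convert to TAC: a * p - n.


Break into single-operator statements:
t1 = a * p
t2 = t1 - n


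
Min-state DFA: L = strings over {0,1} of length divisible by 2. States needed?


Track length mod 2: states 0..1, accept at 0
Minimal DFA: 2 states


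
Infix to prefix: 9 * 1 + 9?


left-to-right (same/higher precedence on left): tree is (+ (* 9 1) 9)
Prefix: + * 9 1 9


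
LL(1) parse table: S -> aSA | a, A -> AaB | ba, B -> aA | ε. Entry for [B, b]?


For [B, b]: ε is nullable and 'b' ∈ FOLLOW(B)
Entry: B -> ε


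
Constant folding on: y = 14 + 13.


14 + 13 = 27 at compile time
Optimized: y = 27


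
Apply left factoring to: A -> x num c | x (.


Common prefix: 'x'
Factored: A -> x A', A' -> num c | (


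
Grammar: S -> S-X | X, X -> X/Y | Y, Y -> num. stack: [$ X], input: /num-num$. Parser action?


shift '/' to continue X -> X/Y
Action: shift


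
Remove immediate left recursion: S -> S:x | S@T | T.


Left-recursive alternatives: S:x, S@T; non-recursive: T
Introduce S': S -> TS', S' -> :xS' | @TS' | ε


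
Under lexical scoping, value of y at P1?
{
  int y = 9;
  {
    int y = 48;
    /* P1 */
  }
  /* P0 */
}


y declared in the same block as P1
y = 48


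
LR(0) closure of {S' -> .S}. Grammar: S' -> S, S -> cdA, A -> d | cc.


Start: S' -> .S
For each item with dot before a nonterminal B, add B -> .γ for every B-production
Closure: [S' -> .S, S -> .cdA]


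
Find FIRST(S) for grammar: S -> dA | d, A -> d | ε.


Per alternative of S: FIRST(dA) = {d}; FIRST(d) = {d}
FIRST(S) = {d}


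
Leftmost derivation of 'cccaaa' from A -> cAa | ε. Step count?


Derivation: A => cAa => ccAaa => cccAaaa => cccaaa
Steps: 4


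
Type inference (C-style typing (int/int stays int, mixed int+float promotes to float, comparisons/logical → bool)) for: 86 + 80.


Operand types: int + int
Rule: mixed int/float promotes to float; int/int stays int
Result type: int


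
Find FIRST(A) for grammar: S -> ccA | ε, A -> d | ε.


Per alternative of A: FIRST(d) = {d}; FIRST(ε) = {ε}
FIRST(A) = {d, ε}


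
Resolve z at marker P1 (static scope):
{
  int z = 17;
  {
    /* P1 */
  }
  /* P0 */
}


P1's block does not declare z; resolves to the enclosing declaration at depth 0
z = 17


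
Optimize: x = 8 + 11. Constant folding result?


8 + 11 = 19 at compile time
Optimized: x = 19


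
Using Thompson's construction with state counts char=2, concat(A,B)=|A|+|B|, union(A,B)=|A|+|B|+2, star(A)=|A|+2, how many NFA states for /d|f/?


Syntax tree has 2 char leaf(s), 1 union(s), 0 star(s)
chars contribute 2×2 = 4; each union adds +2; each star adds +2
Total: 4 + 2 + 0 = 6 states


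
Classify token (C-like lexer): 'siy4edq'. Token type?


Pattern: letter/underscore followed by alphanumerics, not a keyword
Type: IDENTIFIER


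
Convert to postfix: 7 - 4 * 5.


* has higher precedence, evaluate 4*5 first
Postfix: 7 4 5 * -


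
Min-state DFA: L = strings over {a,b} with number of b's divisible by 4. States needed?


Track (count of b) mod 4: states 0..3, accept at 0
Minimal DFA: 4 states


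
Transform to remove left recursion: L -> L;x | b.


Left-recursive alternatives: L;x; non-recursive: b
Introduce L': L -> bL', L' -> ;xL' | ε


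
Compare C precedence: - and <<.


'-' is additive (level 9); '<<' is shift (level 8)
Higher level binds tighter
'-' has higher precedence than '<<'


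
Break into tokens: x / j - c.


Scan left to right, longest-match per lexeme
Tokens: ID(x), OP(/), ID(j), OP(-), ID(c)


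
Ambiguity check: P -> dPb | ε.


balanced d^n…b^n: each string has a unique parse
Unambiguous


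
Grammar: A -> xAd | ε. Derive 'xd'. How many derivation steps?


Derivation: A => xAd => xd
Steps: 2


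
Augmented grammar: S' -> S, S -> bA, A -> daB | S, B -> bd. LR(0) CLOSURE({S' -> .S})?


Start: S' -> .S
For each item with dot before a nonterminal B, add B -> .γ for every B-production
Closure: [S' -> .S, S -> .bA]


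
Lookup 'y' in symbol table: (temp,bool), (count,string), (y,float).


Lookup 'y' → type float


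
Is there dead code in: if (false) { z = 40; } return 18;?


condition is constant false, so the whole block is unreachable
Dead: 'if (false) { z = 40; }'


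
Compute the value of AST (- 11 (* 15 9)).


Evaluate inner: (* 15 9) = 135
Evaluate root: (- 11 135) = -124
Result: -124


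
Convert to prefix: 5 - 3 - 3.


left-to-right (same/higher precedence on left): tree is (- (- 5 3) 3)
Prefix: - - 5 3 3


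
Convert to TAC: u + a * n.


Break into single-operator statements:
t1 = a * n
t2 = u + t1


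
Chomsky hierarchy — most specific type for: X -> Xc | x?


Left-linear: every RHS is a terminal or one nonterminal followed by a terminal
Classification: Type 3 (Regular)


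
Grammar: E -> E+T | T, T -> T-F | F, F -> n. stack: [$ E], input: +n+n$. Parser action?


shift '+' to continue E -> E+T
Action: shift


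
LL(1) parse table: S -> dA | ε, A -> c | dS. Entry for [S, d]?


For [S, d]: 'd' ∈ FIRST(dA)
Entry: S -> dA


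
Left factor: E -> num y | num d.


Common prefix: 'num'
Factored: E -> num E', E' -> y | d


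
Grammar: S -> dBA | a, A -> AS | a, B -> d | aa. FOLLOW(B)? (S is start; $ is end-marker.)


$ ∈ FOLLOW(S). For each A -> αBβ: add FIRST(β)\{ε} to FOLLOW(B); if β nullable, add FOLLOW(A).
FOLLOW(B) = {a}


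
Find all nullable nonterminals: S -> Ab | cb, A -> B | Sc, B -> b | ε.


A nonterminal is nullable iff some alternative derives ε (directly, or every symbol in it is nullable)
Nullable: {A, B}


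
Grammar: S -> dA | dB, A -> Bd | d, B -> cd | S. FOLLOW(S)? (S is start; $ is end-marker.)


$ ∈ FOLLOW(S). For each A -> αBβ: add FIRST(β)\{ε} to FOLLOW(B); if β nullable, add FOLLOW(A).
FOLLOW(S) = {$, d}


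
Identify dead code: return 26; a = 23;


statement follows a return and is unreachable
Dead: 'a = 23'


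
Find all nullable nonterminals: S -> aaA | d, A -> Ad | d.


A nonterminal is nullable iff some alternative derives ε (directly, or every symbol in it is nullable)
Nullable: {}


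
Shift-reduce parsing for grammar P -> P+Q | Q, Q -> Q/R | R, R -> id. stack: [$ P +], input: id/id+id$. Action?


no handle ('P+' is not any RHS); shift 'id'
Action: shift


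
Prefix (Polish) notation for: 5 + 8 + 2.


left-to-right (same/higher precedence on left): tree is (+ (+ 5 8) 2)
Prefix: + + 5 8 2


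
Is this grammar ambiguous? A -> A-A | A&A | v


'v-v&v' has two parse trees (no precedence encoded between - and &)
Ambiguous


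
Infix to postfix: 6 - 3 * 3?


* has higher precedence, evaluate 3*3 first
Postfix: 6 3 3 * -


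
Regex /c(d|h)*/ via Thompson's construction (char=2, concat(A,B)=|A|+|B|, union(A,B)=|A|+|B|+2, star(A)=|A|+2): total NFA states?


Syntax tree has 3 char leaf(s), 1 union(s), 1 star(s)
chars contribute 3×2 = 6; each union adds +2; each star adds +2
Total: 6 + 2 + 2 = 10 states


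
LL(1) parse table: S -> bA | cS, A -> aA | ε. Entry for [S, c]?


For [S, c]: 'c' ∈ FIRST(cS)
Entry: S -> cS


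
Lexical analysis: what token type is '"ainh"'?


Pattern: double-quoted sequence
Type: STRING_LITERAL


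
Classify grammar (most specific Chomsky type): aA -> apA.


LHS has context (more than one symbol) and |LHS| ≤ |RHS|
Classification: Type 1 (Context-Sensitive)


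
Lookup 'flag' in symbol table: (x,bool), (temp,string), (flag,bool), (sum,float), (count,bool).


Lookup 'flag' → type bool


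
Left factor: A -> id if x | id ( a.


Common prefix: 'id'
Factored: A -> id A', A' -> if x | ( a


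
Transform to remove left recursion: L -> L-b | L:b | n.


Left-recursive alternatives: L-b, L:b; non-recursive: n
Introduce L': L -> nL', L' -> -bL' | :bL' | ε


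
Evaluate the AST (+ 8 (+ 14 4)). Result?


Evaluate inner: (+ 14 4) = 18
Evaluate root: (+ 8 18) = 26
Result: 26


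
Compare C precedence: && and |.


'|' is bitwise OR (level 3); '&&' is logical AND (level 2)
Higher level binds tighter
'|' has higher precedence than '&&'


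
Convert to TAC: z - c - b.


Break into single-operator statements:
t1 = z - c
t2 = t1 - b


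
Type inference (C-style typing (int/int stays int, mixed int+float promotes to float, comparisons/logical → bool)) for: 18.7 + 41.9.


Operand types: float + float
Rule: mixed int/float promotes to float; int/int stays int
Result type: float


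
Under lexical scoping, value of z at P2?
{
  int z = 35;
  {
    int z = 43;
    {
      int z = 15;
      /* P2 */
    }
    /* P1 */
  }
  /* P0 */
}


z declared in the same block as P2
z = 15


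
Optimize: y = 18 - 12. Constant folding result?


18 - 12 = 6 at compile time
Optimized: y = 6


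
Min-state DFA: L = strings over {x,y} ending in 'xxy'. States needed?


Track the longest suffix of input matching a prefix of 'xxy': 4 classes (prefixes of length 0..3)
Minimal DFA: 4 states


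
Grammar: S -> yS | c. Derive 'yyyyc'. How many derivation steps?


Derivation: S => yS => yyS => yyyS => yyyyS => yyyyc
Steps: 5


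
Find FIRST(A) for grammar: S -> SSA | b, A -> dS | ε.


Per alternative of A: FIRST(dS) = {d}; FIRST(ε) = {ε}
FIRST(A) = {d, ε}


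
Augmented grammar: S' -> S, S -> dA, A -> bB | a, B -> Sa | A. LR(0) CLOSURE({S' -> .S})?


Start: S' -> .S
For each item with dot before a nonterminal B, add B -> .γ for every B-production
Closure: [S' -> .S, S -> .dA]


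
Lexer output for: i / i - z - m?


Scan left to right, longest-match per lexeme
Tokens: ID(i), OP(/), ID(i), OP(-), ID(z), OP(-), ID(m)


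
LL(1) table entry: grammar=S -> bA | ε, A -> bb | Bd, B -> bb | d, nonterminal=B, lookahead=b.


For [B, b]: 'b' ∈ FIRST(bb)
Entry: B -> bb


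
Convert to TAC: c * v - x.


Break into single-operator statements:
t1 = c * v
t2 = t1 - x


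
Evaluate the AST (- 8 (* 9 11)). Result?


Evaluate inner: (* 9 11) = 99
Evaluate root: (- 8 99) = -91
Result: -91


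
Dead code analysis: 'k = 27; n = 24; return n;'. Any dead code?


k is assigned but never read
Dead: 'k = 27'


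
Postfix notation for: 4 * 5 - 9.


Left to right (same or higher precedence on left)
Postfix: 4 5 * 9 -


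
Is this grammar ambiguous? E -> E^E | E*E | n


'n^n*n' has two parse trees (no precedence encoded between ^ and *)
Ambiguous


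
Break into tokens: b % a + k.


Scan left to right, longest-match per lexeme
Tokens: ID(b), OP(%), ID(a), OP(+), ID(k)


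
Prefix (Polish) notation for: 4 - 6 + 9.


left-to-right (same/higher precedence on left): tree is (+ (- 4 6) 9)
Prefix: + - 4 6 9


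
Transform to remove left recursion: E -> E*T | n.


Left-recursive alternatives: E*T; non-recursive: n
Introduce E': E -> nE', E' -> *TE' | ε


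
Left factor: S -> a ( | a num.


Common prefix: 'a'
Factored: S -> a S', S' -> ( | num


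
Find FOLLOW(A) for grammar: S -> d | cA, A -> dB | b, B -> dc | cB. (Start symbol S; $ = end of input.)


$ ∈ FOLLOW(S). For each A -> αBβ: add FIRST(β)\{ε} to FOLLOW(B); if β nullable, add FOLLOW(A).
FOLLOW(A) = {$}


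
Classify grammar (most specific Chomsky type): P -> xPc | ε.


Single nonterminal LHS, but x^n c^n is not regular
Classification: Type 2 (Context-Free)


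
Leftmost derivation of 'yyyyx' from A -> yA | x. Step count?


Derivation: A => yA => yyA => yyyA => yyyyA => yyyyx
Steps: 5


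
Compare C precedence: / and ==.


'/' is multiplicative (level 10); '==' is equality (level 6)
Higher level binds tighter
'/' has higher precedence than '=='


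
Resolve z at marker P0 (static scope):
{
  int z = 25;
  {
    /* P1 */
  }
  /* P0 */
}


z declared in the same block as P0
z = 25


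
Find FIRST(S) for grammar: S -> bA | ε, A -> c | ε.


Per alternative of S: FIRST(bA) = {b}; FIRST(ε) = {ε}
FIRST(S) = {b, ε}


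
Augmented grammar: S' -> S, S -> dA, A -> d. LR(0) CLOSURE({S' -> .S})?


Start: S' -> .S
For each item with dot before a nonterminal B, add B -> .γ for every B-production
Closure: [S' -> .S, S -> .dA]


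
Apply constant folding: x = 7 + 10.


7 + 10 = 17 at compile time
Optimized: x = 17


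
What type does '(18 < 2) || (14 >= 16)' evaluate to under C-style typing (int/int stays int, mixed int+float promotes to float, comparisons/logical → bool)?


Operand types: bool || bool
Rule: logical operators take bool operands and yield bool
Result type: bool


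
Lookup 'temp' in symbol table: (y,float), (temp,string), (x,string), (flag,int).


Lookup 'temp' → type string


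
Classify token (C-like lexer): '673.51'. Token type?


Pattern: digits with a decimal point
Type: FLOAT_LITERAL


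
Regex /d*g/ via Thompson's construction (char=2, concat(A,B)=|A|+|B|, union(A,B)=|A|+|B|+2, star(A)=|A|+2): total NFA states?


Syntax tree has 2 char leaf(s), 0 union(s), 1 star(s)
chars contribute 2×2 = 4; each union adds +2; each star adds +2
Total: 4 + 0 + 2 = 6 states


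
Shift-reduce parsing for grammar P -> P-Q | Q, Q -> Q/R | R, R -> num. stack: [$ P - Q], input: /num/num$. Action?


'/' can extend Q; shift to build Q -> Q/R
Action: shift


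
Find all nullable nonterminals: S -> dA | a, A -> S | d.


A nonterminal is nullable iff some alternative derives ε (directly, or every symbol in it is nullable)
Nullable: {}


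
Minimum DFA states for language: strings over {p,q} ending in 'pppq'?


Track the longest suffix of input matching a prefix of 'pppq': 5 classes (prefixes of length 0..4)
Minimal DFA: 5 states


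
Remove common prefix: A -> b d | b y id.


Common prefix: 'b'
Factored: A -> b A', A' -> d | y id


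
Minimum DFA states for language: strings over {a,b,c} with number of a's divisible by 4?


Track (count of a) mod 4: states 0..3, accept at 0
Minimal DFA: 4 states


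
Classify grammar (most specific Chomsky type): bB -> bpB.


LHS has context (more than one symbol) and |LHS| ≤ |RHS|
Classification: Type 1 (Context-Sensitive)


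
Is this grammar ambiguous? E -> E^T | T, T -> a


precedence layered via separate nonterminal T: deterministic
Unambiguous


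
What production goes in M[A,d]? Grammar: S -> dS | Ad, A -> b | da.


For [A, d]: 'd' ∈ FIRST(da)
Entry: A -> da


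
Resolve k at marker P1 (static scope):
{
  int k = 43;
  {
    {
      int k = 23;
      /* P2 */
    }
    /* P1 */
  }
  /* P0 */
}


P1's block does not declare k; resolves to the enclosing declaration at depth 0
k = 43


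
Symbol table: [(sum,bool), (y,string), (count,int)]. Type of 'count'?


Lookup 'count' → type int


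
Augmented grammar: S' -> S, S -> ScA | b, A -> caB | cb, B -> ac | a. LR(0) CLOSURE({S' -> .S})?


Start: S' -> .S
For each item with dot before a nonterminal B, add B -> .γ for every B-production
Closure: [S' -> .S, S -> .ScA, S -> .b]


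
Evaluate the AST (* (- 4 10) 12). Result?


Evaluate inner: (- 4 10) = -6
Evaluate root: (* -6 12) = -72
Result: -72


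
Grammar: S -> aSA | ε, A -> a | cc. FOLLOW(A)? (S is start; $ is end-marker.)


$ ∈ FOLLOW(S). For each A -> αBβ: add FIRST(β)\{ε} to FOLLOW(B); if β nullable, add FOLLOW(A).
FOLLOW(A) = {$, a, c}


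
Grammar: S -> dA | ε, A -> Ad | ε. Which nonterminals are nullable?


A nonterminal is nullable iff some alternative derives ε (directly, or every symbol in it is nullable)
Nullable: {A, S}


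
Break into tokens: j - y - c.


Scan left to right, longest-match per lexeme
Tokens: ID(j), OP(-), ID(y), OP(-), ID(c)


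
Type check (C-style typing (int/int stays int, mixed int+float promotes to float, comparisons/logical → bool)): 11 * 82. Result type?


Operand types: int * int
Rule: mixed int/float promotes to float; int/int stays int
Result type: int


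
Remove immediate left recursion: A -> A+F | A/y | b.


Left-recursive alternatives: A+F, A/y; non-recursive: b
Introduce A': A -> bA', A' -> +FA' | /yA' | ε


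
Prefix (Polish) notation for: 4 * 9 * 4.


left-to-right (same/higher precedence on left): tree is (* (* 4 9) 4)
Prefix: * * 4 9 4


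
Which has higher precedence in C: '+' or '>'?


'+' is additive (level 9); '>' is relational (level 7)
Higher level binds tighter
'+' has higher precedence than '>'


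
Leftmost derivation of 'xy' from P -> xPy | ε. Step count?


Derivation: P => xPy => xy
Steps: 2


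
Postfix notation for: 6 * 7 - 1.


Left to right (same or higher precedence on left)
Postfix: 6 7 * 1 -


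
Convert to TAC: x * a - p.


Break into single-operator statements:
t1 = x * a
t2 = t1 - p


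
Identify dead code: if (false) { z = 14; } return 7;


condition is constant false, so the whole block is unreachable
Dead: 'if (false) { z = 14; }'


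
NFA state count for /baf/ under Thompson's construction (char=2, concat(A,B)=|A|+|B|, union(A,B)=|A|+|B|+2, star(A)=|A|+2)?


Syntax tree has 3 char leaf(s), 0 union(s), 0 star(s)
chars contribute 3×2 = 6; each union adds +2; each star adds +2
Total: 6 + 0 + 0 = 6 states


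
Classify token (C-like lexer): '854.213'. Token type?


Pattern: digits with a decimal point
Type: FLOAT_LITERAL


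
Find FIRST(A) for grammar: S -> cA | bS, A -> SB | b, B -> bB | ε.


Per alternative of A: FIRST(SB) = {b, c}; FIRST(b) = {b}
FIRST(A) = {b, c}


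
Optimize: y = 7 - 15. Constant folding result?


7 - 15 = -8 at compile time
Optimized: y = -8


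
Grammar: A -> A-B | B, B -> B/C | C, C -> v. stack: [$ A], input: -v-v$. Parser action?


shift '-' to continue A -> A-B
Action: shift


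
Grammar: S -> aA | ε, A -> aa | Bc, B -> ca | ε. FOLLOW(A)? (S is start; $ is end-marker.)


$ ∈ FOLLOW(S). For each A -> αBβ: add FIRST(β)\{ε} to FOLLOW(B); if β nullable, add FOLLOW(A).
FOLLOW(A) = {$}


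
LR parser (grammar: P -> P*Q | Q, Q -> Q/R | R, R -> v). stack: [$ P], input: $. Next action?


start symbol P on stack, input exhausted
Action: accept


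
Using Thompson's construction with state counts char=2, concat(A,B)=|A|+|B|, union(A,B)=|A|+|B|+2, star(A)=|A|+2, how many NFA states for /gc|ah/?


Syntax tree has 4 char leaf(s), 1 union(s), 0 star(s)
chars contribute 4×2 = 8; each union adds +2; each star adds +2
Total: 8 + 2 + 0 = 10 states


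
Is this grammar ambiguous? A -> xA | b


right-linear, alternatives start with distinct terminals 'x' vs 'b': unique leftmost derivation
Unambiguous


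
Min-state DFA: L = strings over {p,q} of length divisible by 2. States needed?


Track length mod 2: states 0..1, accept at 0
Minimal DFA: 2 states


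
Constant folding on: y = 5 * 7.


5 * 7 = 35 at compile time
Optimized: y = 35


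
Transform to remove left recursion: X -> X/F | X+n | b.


Left-recursive alternatives: X/F, X+n; non-recursive: b
Introduce X': X -> bX', X' -> /FX' | +nX' | ε


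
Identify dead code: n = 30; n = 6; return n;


first assignment to n is overwritten before any read
Dead: 'n = 30'


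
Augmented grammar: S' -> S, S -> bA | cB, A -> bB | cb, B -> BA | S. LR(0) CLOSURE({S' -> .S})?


Start: S' -> .S
For each item with dot before a nonterminal B, add B -> .γ for every B-production
Closure: [S' -> .S, S -> .bA, S -> .cB]


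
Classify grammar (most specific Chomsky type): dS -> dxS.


LHS has context (more than one symbol) and |LHS| ≤ |RHS|
Classification: Type 1 (Context-Sensitive)


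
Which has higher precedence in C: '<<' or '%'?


'%' is multiplicative (level 10); '<<' is shift (level 8)
Higher level binds tighter
'%' has higher precedence than '<<'


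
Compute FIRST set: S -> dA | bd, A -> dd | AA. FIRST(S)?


Per alternative of S: FIRST(dA) = {d}; FIRST(bd) = {b}
FIRST(S) = {b, d}


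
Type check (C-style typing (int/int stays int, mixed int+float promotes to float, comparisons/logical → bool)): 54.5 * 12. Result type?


Operand types: float * int
Rule: mixed int/float promotes to float; int/int stays int
Result type: float


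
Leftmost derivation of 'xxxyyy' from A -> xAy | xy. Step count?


Derivation: A => xAy => xxAyy => xxxyyy
Steps: 3


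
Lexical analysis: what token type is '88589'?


Pattern: digits only
Type: INTEGER_LITERAL


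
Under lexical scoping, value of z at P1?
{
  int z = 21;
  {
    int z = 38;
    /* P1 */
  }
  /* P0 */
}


z declared in the same block as P1
z = 38


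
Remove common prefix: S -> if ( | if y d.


Common prefix: 'if'
Factored: S -> if S', S' -> ( | y d


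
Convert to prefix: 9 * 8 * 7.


left-to-right (same/higher precedence on left): tree is (* (* 9 8) 7)
Prefix: * * 9 8 7


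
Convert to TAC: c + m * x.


Break into single-operator statements:
t1 = m * x
t2 = c + t1


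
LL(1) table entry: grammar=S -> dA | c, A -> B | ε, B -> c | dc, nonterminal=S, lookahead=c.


For [S, c]: 'c' ∈ FIRST(c)
Entry: S -> c


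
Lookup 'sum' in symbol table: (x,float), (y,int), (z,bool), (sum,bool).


Lookup 'sum' → type bool


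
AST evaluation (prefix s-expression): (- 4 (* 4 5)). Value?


Evaluate inner: (* 4 5) = 20
Evaluate root: (- 4 20) = -16
Result: -16


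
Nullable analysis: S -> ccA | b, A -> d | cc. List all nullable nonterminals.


A nonterminal is nullable iff some alternative derives ε (directly, or every symbol in it is nullable)
Nullable: {}


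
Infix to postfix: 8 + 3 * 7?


* has higher precedence, evaluate 3*7 first
Postfix: 8 3 7 * +


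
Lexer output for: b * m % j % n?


Scan left to right, longest-match per lexeme
Tokens: ID(b), OP(*), ID(m), OP(%), ID(j), OP(%), ID(n)


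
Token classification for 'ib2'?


Pattern: letter/underscore followed by alphanumerics, not a keyword
Type: IDENTIFIER


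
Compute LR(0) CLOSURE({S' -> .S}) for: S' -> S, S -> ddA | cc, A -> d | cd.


Start: S' -> .S
For each item with dot before a nonterminal B, add B -> .γ for every B-production
Closure: [S' -> .S, S -> .ddA, S -> .cc]


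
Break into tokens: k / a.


Scan left to right, longest-match per lexeme
Tokens: ID(k), OP(/), ID(a)


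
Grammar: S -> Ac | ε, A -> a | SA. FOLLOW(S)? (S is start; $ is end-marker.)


$ ∈ FOLLOW(S). For each A -> αBβ: add FIRST(β)\{ε} to FOLLOW(B); if β nullable, add FOLLOW(A).
FOLLOW(S) = {$, a}


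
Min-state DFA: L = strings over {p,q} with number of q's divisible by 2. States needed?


Track (count of q) mod 2: states 0..1, accept at 0
Minimal DFA: 2 states


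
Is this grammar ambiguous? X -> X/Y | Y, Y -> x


precedence layered via separate nonterminal Y: deterministic
Unambiguous


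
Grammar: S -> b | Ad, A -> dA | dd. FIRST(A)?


Per alternative of A: FIRST(dA) = {d}; FIRST(dd) = {d}
FIRST(A) = {d}


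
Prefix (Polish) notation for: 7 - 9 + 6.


left-to-right (same/higher precedence on left): tree is (+ (- 7 9) 6)
Prefix: + - 7 9 6


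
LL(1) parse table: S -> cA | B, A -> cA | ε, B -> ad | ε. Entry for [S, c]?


For [S, c]: 'c' ∈ FIRST(cA)
Entry: S -> cA


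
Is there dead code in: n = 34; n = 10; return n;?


first assignment to n is overwritten before any read
Dead: 'n = 34'


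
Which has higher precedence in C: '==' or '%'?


'%' is multiplicative (level 10); '==' is equality (level 6)
Higher level binds tighter
'%' has higher precedence than '=='


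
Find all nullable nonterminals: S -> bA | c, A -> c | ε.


A nonterminal is nullable iff some alternative derives ε (directly, or every symbol in it is nullable)
Nullable: {A}


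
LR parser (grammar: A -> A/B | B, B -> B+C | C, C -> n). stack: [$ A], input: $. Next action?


start symbol A on stack, input exhausted
Action: accept


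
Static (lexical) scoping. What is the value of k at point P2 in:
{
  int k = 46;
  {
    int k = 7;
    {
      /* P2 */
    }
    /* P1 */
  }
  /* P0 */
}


P2's block does not declare k; resolves to the enclosing declaration at depth 1
k = 7


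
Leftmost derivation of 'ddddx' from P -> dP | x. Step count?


Derivation: P => dP => ddP => dddP => ddddP => ddddx
Steps: 5


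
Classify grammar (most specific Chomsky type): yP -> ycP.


LHS has context (more than one symbol) and |LHS| ≤ |RHS|
Classification: Type 1 (Context-Sensitive)


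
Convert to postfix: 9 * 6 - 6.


Left to right (same or higher precedence on left)
Postfix: 9 6 * 6 -


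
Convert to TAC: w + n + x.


Break into single-operator statements:
t1 = w + n
t2 = t1 + x


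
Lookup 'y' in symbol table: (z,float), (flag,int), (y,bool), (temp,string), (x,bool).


Lookup 'y' → type bool


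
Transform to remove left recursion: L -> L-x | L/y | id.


Left-recursive alternatives: L-x, L/y; non-recursive: id
Introduce L': L -> idL', L' -> -xL' | /yL' | ε


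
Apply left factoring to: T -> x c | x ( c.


Common prefix: 'x'
Factored: T -> x T', T' -> c | ( c


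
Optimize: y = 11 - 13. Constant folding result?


11 - 13 = -2 at compile time
Optimized: y = -2


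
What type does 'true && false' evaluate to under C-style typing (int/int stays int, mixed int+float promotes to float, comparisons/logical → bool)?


Operand types: bool && bool
Rule: logical operators take bool operands and yield bool
Result type: bool


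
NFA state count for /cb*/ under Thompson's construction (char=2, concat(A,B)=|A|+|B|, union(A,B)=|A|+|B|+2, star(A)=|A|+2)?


Syntax tree has 2 char leaf(s), 0 union(s), 1 star(s)
chars contribute 2×2 = 4; each union adds +2; each star adds +2
Total: 4 + 0 + 2 = 6 states


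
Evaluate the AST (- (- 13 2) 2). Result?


Evaluate inner: (- 13 2) = 11
Evaluate root: (- 11 2) = 9
Result: 9


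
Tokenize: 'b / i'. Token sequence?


Scan left to right, longest-match per lexeme
Tokens: ID(b), OP(/), ID(i)


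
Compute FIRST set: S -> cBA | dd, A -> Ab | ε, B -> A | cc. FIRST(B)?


Per alternative of B: FIRST(A) = {b, ε}; FIRST(cc) = {c}
FIRST(B) = {b, c, ε}


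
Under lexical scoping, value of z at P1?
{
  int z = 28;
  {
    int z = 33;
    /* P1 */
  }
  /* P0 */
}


z declared in the same block as P1
z = 33


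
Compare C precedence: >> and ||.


'>>' is shift (level 8); '||' is logical OR (level 1)
Higher level binds tighter
'>>' has higher precedence than '||'


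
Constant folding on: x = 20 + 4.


20 + 4 = 24 at compile time
Optimized: x = 24


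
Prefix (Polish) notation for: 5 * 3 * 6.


left-to-right (same/higher precedence on left): tree is (* (* 5 3) 6)
Prefix: * * 5 3 6
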